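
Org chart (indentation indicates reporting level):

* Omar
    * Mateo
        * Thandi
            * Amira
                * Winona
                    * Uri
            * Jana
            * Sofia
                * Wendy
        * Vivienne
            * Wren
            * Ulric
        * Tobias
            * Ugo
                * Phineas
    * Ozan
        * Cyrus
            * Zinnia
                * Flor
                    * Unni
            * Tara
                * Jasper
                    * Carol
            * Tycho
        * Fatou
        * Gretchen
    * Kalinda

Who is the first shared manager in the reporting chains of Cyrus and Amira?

Omar

Cyrus's chain of managers is Ozan, Omar. Amira's chain of managers is Thandi, Mateo, Omar. The first manager that appears in both chains is Omar.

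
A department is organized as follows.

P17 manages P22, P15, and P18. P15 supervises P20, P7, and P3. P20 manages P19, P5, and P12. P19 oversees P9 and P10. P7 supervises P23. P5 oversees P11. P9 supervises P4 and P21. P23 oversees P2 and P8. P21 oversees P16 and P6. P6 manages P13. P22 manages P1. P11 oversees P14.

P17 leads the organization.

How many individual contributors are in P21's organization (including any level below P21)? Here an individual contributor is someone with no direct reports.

2

The people in P21's organization with no one reporting to them are P13, P16. That is 2.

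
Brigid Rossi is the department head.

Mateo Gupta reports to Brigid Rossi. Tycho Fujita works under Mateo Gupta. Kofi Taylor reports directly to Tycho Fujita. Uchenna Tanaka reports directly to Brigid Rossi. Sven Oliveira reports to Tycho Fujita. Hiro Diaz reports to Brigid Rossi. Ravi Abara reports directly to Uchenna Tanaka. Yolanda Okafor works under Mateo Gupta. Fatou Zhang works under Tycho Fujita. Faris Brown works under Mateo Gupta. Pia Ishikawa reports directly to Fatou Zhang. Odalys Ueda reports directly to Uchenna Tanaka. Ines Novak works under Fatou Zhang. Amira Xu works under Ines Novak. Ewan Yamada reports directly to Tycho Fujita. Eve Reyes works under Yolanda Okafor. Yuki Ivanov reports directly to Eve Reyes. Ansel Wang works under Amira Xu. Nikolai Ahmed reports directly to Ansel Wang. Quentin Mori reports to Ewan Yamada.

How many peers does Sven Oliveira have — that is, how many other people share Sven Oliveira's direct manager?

3

Sven Oliveira reports to Tycho Fujita. Tycho Fujita's other direct reports are Kofi Taylor, Fatou Zhang, Ewan Yamada — 3 peers.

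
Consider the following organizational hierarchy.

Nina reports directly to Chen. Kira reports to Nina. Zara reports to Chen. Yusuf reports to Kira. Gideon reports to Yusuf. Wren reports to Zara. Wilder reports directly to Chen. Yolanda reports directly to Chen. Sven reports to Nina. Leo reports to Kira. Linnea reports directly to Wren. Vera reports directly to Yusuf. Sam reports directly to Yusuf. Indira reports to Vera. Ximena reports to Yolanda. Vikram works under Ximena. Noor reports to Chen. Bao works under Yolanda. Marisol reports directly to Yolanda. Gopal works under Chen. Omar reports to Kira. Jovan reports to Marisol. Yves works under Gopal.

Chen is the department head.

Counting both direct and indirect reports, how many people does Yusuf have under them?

4

Yusuf directly manages Gideon, Vera, Sam. Gideon has no reports. Under Vera: Indira (1). Sam has no reports. So Yusuf's organization is 3 direct reports plus everyone under them: 1 + 2 + 1 = 4.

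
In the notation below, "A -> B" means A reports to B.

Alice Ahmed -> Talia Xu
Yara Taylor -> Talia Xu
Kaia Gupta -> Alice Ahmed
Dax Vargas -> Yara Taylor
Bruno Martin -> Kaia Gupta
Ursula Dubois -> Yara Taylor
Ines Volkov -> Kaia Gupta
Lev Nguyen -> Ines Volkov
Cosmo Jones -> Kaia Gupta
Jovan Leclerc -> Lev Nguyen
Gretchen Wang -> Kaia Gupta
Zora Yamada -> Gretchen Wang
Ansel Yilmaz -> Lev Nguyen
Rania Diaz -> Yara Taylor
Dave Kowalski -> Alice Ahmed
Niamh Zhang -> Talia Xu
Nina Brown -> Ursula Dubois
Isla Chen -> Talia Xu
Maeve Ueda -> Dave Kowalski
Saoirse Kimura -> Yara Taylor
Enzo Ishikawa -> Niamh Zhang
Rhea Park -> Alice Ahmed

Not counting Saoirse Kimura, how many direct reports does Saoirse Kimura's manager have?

3

Saoirse Kimura reports to Yara Taylor. Yara Taylor's other direct reports are Dax Vargas, Ursula Dubois, Rania Diaz — 3 peers.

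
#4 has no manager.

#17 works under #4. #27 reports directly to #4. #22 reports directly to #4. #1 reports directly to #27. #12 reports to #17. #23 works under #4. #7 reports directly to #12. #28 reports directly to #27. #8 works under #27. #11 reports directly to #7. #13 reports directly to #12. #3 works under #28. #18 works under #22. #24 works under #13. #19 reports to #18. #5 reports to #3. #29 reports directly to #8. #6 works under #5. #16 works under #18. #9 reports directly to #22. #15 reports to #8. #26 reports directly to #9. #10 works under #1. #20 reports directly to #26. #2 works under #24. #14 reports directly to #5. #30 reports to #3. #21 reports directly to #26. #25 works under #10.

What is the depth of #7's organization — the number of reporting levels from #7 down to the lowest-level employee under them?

1

The longest chain under #7 runs #7 → #11, which is 1 level below #7.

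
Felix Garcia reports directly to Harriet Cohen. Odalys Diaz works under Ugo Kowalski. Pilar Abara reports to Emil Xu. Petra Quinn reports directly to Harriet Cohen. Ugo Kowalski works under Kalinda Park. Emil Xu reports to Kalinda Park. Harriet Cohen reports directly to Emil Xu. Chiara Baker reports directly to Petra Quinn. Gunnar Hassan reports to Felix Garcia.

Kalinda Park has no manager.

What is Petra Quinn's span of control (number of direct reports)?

1

Petra Quinn directly manages Chiara Baker. That is 1 direct report.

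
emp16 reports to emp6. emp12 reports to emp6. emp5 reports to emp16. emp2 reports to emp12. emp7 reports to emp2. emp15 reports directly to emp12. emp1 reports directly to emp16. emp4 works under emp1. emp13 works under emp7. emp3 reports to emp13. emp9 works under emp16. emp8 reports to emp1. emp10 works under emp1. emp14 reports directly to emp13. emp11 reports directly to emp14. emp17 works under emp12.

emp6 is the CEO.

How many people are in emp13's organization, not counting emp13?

3

emp13 directly manages emp3, emp14. emp3 has no reports. Under emp14: emp11 (1). So emp13's organization is 2 direct reports plus everyone under them: 1 + 2 = 3.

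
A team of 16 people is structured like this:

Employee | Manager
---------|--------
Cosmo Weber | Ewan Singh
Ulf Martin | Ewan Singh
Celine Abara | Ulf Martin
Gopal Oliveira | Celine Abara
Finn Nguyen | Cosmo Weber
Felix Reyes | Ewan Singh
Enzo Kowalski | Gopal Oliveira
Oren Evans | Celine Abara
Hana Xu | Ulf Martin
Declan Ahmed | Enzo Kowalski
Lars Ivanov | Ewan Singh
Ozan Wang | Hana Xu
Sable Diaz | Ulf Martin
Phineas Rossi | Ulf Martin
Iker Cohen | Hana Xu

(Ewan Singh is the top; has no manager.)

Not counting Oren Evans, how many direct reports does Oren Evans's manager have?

Oren Evans reports to Celine Abara. Celine Abara's other direct reports are Gopal Oliveira — 1 peer.

1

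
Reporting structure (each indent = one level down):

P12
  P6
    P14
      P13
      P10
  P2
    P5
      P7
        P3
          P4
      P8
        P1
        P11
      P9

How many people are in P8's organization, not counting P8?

P8 directly manages P1, P11. P1 has no reports. P11 has no reports. So P8's organization is 2 direct reports plus everyone under them: 1 + 1 = 2.

2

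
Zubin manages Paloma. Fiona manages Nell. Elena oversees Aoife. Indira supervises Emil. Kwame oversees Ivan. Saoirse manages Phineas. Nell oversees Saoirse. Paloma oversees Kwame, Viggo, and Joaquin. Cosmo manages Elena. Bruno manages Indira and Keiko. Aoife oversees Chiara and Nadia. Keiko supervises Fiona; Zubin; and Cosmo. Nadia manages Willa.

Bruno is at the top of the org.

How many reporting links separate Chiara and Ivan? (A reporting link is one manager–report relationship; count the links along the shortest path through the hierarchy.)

8

Chiara is 4 levels below Keiko, and Ivan is 4 levels below Keiko (their lowest common manager). The shortest path runs up from Chiara to Keiko and back down to Ivan: 4 + 4 = 8 links.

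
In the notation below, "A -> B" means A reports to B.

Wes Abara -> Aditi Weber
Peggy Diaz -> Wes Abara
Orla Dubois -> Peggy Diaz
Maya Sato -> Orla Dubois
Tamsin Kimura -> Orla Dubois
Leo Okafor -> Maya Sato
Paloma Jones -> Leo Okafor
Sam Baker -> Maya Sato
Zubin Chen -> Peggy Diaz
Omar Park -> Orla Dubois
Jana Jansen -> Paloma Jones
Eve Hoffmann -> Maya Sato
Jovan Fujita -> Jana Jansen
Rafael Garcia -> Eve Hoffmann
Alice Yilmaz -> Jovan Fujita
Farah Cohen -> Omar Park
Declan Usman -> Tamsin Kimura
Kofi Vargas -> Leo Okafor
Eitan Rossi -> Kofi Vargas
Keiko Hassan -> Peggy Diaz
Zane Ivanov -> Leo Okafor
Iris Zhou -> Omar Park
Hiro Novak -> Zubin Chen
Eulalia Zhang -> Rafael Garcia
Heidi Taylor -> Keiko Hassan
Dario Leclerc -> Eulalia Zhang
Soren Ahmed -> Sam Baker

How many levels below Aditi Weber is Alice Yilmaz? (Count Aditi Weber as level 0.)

Chain from Alice Yilmaz up to Aditi Weber: Alice Yilmaz → Jovan Fujita → Jana Jansen → Paloma Jones → Leo Okafor → Maya Sato → Orla Dubois → Peggy Diaz → Wes Abara → Aditi Weber. That is 9 steps up, so Alice Yilmaz is 9 levels below Aditi Weber.

9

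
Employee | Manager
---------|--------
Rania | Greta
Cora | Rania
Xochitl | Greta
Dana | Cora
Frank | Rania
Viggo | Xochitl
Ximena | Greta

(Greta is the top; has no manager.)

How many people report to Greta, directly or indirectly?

7

Greta directly manages Rania, Xochitl, Ximena. Under Rania: Frank, Cora, Dana (3). Under Xochitl: Viggo (1). Ximena has no reports. So Greta's organization is 3 direct reports plus everyone under them: 4 + 2 + 1 = 7.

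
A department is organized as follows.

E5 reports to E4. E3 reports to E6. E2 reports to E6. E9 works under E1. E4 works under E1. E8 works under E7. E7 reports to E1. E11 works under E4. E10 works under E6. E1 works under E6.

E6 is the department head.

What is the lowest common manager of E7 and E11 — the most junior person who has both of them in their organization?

E7's chain of managers is E1, E6. E11's chain of managers is E4, E1, E6. The first manager that appears in both chains is E1.

E1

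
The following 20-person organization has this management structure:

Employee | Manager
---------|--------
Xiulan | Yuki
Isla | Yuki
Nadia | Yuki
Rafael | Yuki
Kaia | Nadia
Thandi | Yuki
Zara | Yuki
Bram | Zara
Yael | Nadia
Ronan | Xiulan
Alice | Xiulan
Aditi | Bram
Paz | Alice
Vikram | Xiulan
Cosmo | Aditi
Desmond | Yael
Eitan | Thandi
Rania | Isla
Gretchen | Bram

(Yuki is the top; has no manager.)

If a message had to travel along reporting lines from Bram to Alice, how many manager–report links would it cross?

Bram is 2 levels below Yuki, and Alice is 2 levels below Yuki (their lowest common manager). The shortest path runs up from Bram to Yuki and back down to Alice: 2 + 2 = 4 links.

4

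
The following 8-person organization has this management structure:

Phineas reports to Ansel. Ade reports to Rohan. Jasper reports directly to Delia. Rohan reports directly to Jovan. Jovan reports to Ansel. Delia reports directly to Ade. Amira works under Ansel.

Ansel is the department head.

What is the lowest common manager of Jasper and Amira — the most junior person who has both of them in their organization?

Ansel

Jasper's chain of managers is Delia, Ade, Rohan, Jovan, Ansel. Amira's chain of managers is Ansel. The first manager that appears in both chains is Ansel.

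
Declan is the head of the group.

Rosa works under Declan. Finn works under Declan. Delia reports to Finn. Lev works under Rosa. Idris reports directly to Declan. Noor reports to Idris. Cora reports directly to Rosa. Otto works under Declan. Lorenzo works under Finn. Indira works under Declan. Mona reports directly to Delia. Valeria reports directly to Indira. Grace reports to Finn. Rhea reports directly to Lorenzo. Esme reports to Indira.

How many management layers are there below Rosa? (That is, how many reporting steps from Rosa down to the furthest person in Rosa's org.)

The longest chain under Rosa runs Rosa → Cora, which is 1 level below Rosa.

1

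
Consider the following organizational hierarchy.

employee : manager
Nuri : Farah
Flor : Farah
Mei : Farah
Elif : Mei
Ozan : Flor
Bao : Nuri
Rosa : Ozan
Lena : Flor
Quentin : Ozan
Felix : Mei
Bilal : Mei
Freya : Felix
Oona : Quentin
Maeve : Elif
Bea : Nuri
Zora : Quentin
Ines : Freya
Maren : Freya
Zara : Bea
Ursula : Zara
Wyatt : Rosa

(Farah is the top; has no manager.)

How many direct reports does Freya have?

2

Freya directly manages Ines, Maren. That is 2 direct reports.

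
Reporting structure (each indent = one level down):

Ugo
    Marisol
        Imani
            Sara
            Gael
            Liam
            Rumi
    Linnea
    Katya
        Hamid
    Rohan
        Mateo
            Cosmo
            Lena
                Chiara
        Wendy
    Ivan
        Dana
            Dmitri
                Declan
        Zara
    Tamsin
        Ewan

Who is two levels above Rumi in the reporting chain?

Marisol

Rumi reports to Imani, and Imani reports to Marisol. So Rumi's skip-level manager is Marisol.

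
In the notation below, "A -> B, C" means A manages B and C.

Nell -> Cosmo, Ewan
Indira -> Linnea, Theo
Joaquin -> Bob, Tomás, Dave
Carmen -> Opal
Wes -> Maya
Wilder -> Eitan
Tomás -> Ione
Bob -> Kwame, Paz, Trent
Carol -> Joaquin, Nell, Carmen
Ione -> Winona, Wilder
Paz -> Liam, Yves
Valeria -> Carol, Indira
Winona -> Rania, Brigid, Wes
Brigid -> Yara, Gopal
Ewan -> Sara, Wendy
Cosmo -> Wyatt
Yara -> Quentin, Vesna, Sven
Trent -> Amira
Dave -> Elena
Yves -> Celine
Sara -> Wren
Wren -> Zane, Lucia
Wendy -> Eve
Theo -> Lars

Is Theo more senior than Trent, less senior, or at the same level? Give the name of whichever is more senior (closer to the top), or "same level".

Theo is 2 levels below Valeria; Trent is 4. Theo is higher.

Theo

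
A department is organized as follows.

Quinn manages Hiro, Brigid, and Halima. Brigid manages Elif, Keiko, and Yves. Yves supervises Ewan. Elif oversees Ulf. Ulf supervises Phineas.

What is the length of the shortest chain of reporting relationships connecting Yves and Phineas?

4

Yves is 1 level below Brigid, and Phineas is 3 levels below Brigid (their lowest common manager). The shortest path runs up from Yves to Brigid and back down to Phineas: 1 + 3 = 4 links.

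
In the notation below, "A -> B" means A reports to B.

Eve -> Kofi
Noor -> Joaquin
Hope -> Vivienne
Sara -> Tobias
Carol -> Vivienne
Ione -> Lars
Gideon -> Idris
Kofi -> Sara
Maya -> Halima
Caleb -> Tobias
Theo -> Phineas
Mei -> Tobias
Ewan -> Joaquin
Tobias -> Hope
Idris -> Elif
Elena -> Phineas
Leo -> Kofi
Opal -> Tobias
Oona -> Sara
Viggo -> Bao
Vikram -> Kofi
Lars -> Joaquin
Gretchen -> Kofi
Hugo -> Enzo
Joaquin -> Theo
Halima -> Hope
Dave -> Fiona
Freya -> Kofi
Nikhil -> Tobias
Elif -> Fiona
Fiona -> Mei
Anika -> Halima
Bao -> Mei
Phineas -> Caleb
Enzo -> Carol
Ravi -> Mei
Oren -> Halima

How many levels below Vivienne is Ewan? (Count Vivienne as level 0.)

7

Chain from Ewan up to Vivienne: Ewan → Joaquin → Theo → Phineas → Caleb → Tobias → Hope → Vivienne. That is 7 steps up, so Ewan is 7 levels below Vivienne.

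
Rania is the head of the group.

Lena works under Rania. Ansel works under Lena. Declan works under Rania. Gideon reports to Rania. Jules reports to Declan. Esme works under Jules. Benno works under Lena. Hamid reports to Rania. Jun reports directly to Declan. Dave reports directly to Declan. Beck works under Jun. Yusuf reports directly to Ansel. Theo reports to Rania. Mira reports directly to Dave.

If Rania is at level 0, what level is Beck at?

Chain from Beck up to Rania: Beck → Jun → Declan → Rania. That is 3 steps up, so Beck is 3 levels below Rania.

3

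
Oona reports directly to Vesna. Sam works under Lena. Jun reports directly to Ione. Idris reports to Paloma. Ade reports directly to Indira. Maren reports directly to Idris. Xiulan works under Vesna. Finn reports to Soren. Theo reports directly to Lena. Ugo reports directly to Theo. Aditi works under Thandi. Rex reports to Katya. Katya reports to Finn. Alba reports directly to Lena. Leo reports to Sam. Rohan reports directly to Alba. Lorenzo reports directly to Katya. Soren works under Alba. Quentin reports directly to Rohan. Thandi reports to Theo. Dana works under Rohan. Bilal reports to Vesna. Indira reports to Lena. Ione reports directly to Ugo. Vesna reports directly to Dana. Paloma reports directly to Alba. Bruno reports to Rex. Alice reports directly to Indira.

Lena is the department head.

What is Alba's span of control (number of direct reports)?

3

Alba directly manages Soren, Paloma, Rohan. That is 3 direct reports.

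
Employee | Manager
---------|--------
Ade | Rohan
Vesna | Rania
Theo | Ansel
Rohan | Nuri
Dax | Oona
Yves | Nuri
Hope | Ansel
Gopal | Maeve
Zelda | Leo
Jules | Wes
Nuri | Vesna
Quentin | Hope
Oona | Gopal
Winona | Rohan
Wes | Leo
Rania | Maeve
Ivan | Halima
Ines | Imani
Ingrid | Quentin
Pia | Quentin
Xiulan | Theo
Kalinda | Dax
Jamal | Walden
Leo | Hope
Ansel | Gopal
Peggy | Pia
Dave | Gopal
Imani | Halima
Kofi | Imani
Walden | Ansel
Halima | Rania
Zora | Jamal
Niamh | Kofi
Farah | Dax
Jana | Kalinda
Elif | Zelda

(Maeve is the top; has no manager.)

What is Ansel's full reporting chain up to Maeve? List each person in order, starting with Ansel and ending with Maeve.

Ansel -> Gopal -> Maeve

Ansel reports to Gopal. Gopal reports to Maeve. Maeve is at the top.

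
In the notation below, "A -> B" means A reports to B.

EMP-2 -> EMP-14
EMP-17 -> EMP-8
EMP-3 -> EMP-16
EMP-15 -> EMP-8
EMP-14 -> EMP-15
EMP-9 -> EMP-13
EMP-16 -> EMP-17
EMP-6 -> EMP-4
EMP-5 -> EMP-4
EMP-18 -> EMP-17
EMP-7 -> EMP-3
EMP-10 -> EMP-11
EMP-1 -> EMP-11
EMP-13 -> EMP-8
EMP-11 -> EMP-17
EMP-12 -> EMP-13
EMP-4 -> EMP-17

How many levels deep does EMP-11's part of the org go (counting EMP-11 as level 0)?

1

The longest chain under EMP-11 runs EMP-11 → EMP-10, which is 1 level below EMP-11.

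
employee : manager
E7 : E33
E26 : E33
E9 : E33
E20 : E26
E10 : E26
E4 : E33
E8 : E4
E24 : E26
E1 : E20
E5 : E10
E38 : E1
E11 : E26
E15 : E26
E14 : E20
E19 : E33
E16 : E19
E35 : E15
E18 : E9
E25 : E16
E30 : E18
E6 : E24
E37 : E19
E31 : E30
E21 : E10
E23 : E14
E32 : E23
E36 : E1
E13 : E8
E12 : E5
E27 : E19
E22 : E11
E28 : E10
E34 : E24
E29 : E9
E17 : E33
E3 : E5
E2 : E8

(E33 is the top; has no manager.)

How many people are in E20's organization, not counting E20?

6

E20 directly manages E1, E14. Under E1: E36, E38 (2). Under E14: E23, E32 (2). So E20's organization is 2 direct reports plus everyone under them: 3 + 3 = 6.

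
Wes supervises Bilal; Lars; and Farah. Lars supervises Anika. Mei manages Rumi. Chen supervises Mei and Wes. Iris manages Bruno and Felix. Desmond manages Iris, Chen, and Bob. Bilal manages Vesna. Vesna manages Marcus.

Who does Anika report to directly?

Anika reports directly to Lars.

Lars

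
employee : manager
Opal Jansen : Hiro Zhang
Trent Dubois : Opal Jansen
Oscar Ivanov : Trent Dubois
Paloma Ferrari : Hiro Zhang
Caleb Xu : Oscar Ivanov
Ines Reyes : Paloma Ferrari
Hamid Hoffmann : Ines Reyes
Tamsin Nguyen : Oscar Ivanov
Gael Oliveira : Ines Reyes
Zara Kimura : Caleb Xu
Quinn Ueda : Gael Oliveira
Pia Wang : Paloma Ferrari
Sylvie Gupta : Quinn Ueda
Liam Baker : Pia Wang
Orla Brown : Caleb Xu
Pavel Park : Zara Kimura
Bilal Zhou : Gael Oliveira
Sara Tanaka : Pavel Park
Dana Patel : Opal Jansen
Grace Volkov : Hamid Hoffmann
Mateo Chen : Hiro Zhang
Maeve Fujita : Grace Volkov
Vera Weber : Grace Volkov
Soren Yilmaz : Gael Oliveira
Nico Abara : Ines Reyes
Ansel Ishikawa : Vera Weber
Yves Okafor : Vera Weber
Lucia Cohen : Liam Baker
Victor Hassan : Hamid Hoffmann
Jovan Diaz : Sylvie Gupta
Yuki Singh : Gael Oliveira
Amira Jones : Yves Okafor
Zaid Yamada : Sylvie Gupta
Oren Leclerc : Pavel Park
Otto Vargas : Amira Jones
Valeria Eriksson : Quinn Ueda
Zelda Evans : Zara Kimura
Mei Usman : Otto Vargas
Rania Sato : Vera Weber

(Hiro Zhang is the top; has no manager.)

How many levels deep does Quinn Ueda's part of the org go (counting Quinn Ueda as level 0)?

The longest chain under Quinn Ueda runs Quinn Ueda → Sylvie Gupta → Zaid Yamada, which is 2 levels below Quinn Ueda.

2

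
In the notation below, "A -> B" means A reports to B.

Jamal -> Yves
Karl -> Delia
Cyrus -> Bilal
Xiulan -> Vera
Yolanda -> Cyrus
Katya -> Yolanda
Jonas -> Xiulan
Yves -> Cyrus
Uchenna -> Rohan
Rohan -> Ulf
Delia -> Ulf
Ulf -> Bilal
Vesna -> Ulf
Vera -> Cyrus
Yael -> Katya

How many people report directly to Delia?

1

Delia directly manages Karl. That is 1 direct report.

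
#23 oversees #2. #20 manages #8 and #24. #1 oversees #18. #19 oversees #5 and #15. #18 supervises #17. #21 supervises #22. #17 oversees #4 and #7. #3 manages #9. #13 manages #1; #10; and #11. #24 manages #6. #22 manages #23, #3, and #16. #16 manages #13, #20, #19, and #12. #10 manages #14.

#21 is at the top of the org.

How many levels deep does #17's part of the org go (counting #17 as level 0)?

1

The longest chain under #17 runs #17 → #7, which is 1 level below #17.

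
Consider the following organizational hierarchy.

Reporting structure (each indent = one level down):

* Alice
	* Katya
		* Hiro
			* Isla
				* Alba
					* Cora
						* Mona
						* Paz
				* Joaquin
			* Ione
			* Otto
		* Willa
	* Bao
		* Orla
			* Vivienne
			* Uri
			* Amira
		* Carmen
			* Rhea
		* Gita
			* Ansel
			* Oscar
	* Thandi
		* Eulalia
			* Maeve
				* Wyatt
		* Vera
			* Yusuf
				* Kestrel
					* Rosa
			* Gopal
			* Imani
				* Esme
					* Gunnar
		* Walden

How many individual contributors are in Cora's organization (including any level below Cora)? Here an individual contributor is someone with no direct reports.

The people in Cora's organization with no one reporting to them are Paz, Mona. That is 2.

2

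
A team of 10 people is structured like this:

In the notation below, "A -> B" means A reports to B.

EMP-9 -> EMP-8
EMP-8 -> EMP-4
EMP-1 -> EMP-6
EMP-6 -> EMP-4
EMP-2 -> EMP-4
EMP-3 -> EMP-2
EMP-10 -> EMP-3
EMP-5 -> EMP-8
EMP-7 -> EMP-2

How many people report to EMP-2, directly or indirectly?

EMP-2 directly manages EMP-7, EMP-3. EMP-7 has no reports. Under EMP-3: EMP-10 (1). So EMP-2's organization is 2 direct reports plus everyone under them: 1 + 2 = 3.

3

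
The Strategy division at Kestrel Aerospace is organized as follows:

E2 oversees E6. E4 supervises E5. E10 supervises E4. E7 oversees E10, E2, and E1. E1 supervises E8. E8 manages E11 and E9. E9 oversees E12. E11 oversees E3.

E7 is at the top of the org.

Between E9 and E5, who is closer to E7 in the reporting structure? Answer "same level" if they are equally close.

same level

Both E9 and E5 are 3 levels below E7.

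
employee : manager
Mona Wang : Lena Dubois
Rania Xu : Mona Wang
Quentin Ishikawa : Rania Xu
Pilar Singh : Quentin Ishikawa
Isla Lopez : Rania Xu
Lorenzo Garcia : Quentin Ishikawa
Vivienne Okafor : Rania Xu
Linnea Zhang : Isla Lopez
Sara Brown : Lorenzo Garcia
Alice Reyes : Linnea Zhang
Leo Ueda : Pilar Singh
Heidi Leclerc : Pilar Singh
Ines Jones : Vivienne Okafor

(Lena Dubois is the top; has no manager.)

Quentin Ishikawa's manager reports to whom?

Mona Wang

Quentin Ishikawa reports to Rania Xu, and Rania Xu reports to Mona Wang. So Quentin Ishikawa's skip-level manager is Mona Wang.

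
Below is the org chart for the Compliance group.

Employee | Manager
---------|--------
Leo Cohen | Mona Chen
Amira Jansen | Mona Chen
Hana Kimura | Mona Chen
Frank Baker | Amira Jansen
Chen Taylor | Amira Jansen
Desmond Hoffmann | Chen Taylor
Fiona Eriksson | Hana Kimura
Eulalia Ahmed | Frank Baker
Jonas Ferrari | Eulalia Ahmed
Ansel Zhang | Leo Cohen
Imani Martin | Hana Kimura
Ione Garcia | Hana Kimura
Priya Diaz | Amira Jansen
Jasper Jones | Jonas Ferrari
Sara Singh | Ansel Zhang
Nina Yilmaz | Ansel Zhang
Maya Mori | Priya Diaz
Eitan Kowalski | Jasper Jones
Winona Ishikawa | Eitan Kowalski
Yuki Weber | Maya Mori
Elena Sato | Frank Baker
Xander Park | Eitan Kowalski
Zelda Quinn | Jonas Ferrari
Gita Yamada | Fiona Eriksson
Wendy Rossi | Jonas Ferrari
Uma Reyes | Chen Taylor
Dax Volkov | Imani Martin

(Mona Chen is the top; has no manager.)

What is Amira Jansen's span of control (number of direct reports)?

3

Amira Jansen directly manages Frank Baker, Chen Taylor, Priya Diaz. That is 3 direct reports.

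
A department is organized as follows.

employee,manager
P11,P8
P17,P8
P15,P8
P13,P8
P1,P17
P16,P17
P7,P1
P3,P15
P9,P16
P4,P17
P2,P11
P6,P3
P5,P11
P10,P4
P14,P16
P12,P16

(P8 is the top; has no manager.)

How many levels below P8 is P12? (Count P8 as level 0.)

Chain from P12 up to P8: P12 → P16 → P17 → P8. That is 3 steps up, so P12 is 3 levels below P8.

3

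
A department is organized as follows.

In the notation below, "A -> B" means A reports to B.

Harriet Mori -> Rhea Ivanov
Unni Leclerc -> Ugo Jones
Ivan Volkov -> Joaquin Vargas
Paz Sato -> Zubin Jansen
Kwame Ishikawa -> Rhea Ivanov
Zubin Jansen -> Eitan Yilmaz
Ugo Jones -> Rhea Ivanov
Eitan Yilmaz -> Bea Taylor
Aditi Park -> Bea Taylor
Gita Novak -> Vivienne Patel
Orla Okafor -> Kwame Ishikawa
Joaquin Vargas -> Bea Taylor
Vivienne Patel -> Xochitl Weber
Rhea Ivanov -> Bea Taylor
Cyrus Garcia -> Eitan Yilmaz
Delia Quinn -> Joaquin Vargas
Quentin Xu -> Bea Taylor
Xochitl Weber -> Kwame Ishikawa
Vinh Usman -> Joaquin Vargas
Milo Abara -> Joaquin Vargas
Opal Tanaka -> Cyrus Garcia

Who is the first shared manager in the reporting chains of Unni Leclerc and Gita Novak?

Unni Leclerc's chain of managers is Ugo Jones, Rhea Ivanov, Bea Taylor. Gita Novak's chain of managers is Vivienne Patel, Xochitl Weber, Kwame Ishikawa, Rhea Ivanov, Bea Taylor. The first manager that appears in both chains is Rhea Ivanov.

Rhea Ivanov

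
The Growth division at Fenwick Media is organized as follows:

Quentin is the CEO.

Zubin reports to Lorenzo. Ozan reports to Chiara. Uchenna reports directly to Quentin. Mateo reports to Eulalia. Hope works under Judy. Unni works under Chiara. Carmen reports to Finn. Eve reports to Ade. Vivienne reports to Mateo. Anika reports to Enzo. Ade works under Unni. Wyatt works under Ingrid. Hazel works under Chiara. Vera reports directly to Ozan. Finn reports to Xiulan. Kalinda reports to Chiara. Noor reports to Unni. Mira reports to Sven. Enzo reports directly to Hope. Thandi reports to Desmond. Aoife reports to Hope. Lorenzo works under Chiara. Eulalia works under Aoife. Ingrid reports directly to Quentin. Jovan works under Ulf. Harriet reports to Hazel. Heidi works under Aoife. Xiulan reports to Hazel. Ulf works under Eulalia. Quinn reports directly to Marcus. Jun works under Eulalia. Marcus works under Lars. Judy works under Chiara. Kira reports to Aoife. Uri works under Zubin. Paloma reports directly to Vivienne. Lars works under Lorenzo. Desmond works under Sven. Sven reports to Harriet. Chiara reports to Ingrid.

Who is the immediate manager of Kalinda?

Kalinda reports directly to Chiara.

Chiara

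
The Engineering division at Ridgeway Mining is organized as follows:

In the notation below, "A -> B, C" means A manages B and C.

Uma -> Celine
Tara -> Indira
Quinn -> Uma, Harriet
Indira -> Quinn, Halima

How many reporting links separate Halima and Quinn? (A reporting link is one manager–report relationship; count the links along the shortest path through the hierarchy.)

2

Halima is 1 level below Indira, and Quinn is 1 level below Indira (their lowest common manager). The shortest path runs up from Halima to Indira and back down to Quinn: 1 + 1 = 2 links.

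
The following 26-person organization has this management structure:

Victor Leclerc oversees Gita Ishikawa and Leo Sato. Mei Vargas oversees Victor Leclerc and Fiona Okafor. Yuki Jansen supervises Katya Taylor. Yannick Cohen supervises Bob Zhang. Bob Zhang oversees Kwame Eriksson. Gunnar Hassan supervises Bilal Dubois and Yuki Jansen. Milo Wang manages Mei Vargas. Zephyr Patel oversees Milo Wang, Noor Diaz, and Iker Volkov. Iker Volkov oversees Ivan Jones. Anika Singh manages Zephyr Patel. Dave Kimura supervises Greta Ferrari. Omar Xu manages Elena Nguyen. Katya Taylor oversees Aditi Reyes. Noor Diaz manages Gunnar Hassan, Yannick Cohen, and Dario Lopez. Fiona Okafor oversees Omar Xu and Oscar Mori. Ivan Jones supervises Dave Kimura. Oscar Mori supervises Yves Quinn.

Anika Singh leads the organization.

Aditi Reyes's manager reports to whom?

Aditi Reyes reports to Katya Taylor, and Katya Taylor reports to Yuki Jansen. So Aditi Reyes's skip-level manager is Yuki Jansen.

Yuki Jansen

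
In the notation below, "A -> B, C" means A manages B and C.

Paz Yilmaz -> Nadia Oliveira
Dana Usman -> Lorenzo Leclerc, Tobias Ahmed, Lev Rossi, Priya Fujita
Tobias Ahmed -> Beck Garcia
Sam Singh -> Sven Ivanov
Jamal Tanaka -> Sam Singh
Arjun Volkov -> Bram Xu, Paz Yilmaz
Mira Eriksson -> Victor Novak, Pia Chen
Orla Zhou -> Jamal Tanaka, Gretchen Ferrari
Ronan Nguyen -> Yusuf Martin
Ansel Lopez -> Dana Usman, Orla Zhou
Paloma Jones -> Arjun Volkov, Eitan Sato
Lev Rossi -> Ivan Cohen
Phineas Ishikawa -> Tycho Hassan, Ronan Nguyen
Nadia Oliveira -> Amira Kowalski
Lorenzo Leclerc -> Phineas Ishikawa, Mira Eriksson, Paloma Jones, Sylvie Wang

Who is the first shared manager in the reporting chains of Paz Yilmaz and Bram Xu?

Arjun Volkov

Paz Yilmaz's chain of managers is Arjun Volkov, Paloma Jones, Lorenzo Leclerc, Dana Usman, Ansel Lopez. Bram Xu's chain of managers is Arjun Volkov, Paloma Jones, Lorenzo Leclerc, Dana Usman, Ansel Lopez. The first manager that appears in both chains is Arjun Volkov.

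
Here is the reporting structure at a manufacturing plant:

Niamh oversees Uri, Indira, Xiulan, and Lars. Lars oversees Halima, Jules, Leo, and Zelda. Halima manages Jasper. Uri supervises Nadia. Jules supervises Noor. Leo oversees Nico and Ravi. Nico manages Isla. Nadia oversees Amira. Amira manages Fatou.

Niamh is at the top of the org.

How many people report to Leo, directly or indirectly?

Leo directly manages Nico, Ravi. Under Nico: Isla (1). Ravi has no reports. So Leo's organization is 2 direct reports plus everyone under them: 2 + 1 = 3.

3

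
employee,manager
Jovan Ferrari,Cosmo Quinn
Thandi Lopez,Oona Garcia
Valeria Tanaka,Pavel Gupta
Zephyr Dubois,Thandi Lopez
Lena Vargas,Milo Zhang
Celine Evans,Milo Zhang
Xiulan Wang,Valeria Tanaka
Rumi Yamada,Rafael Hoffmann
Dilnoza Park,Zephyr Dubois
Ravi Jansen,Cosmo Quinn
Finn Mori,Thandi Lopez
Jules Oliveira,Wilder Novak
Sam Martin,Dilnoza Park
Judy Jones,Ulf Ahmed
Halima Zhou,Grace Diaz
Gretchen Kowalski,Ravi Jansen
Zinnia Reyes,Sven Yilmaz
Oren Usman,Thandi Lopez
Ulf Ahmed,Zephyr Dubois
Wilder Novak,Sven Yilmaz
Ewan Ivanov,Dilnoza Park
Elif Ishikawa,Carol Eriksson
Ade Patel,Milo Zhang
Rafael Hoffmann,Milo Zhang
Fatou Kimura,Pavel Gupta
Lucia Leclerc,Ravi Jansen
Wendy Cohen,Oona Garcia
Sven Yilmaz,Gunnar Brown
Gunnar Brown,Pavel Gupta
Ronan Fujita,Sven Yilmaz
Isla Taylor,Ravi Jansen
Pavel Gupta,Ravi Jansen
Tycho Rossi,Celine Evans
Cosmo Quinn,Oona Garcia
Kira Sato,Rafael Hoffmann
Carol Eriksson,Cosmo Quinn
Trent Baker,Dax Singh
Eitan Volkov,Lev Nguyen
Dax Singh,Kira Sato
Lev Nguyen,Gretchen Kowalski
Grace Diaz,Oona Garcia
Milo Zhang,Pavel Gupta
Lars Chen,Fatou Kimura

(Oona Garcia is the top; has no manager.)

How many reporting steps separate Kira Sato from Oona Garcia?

Chain from Kira Sato up to Oona Garcia: Kira Sato → Rafael Hoffmann → Milo Zhang → Pavel Gupta → Ravi Jansen → Cosmo Quinn → Oona Garcia. That is 6 steps up, so Kira Sato is 6 levels below Oona Garcia.

6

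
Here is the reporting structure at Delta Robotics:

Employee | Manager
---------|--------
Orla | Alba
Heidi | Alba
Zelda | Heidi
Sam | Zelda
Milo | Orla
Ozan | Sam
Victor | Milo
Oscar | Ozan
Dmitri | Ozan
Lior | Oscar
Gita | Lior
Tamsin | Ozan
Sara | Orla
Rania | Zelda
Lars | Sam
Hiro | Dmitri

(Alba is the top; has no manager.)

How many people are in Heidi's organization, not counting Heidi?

11

Heidi directly manages Zelda. Under Zelda: Rania, Sam, Lars, Ozan, Tamsin, Dmitri, Hiro, Oscar, Lior, Gita (10). That's 11 in total.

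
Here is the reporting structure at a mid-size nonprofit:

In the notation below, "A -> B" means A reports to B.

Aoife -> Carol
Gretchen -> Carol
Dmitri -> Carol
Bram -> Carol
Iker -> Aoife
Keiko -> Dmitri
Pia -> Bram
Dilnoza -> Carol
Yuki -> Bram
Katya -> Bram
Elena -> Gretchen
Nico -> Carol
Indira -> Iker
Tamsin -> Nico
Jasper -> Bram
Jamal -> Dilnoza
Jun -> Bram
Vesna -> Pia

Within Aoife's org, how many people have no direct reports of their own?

1

The only person in Aoife's organization with no one reporting to them is Indira. That is 1.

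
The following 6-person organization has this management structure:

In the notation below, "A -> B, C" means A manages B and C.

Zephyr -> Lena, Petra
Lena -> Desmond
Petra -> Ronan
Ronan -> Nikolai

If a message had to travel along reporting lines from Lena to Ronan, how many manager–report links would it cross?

Lena is 1 level below Zephyr, and Ronan is 2 levels below Zephyr (their lowest common manager). The shortest path runs up from Lena to Zephyr and back down to Ronan: 1 + 2 = 3 links.

3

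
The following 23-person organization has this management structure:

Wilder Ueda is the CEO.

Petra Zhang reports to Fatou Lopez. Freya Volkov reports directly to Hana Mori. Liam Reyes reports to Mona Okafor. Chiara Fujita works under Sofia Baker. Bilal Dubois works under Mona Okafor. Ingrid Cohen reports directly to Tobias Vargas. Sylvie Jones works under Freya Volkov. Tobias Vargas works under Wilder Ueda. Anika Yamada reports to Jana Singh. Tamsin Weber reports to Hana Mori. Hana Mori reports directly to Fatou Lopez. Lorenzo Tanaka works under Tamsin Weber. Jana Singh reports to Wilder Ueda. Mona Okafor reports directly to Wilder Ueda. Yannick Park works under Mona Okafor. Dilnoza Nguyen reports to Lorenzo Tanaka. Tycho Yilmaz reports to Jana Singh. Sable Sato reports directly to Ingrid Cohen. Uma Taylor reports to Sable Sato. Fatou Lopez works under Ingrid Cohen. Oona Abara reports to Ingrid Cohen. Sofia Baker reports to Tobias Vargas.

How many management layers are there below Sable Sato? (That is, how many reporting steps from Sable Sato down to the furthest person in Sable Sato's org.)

1

The longest chain under Sable Sato runs Sable Sato → Uma Taylor, which is 1 level below Sable Sato.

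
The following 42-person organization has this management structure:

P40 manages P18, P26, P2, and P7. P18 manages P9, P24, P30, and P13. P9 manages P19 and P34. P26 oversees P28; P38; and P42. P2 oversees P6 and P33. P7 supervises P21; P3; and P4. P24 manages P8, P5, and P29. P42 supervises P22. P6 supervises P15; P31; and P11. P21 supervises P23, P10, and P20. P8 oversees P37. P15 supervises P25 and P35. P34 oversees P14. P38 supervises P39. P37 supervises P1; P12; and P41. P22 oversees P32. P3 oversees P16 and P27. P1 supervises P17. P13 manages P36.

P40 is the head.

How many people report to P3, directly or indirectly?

2

P3 directly manages P16, P27. P16 has no reports. P27 has no reports. So P3's organization is 2 direct reports plus everyone under them: 1 + 1 = 2.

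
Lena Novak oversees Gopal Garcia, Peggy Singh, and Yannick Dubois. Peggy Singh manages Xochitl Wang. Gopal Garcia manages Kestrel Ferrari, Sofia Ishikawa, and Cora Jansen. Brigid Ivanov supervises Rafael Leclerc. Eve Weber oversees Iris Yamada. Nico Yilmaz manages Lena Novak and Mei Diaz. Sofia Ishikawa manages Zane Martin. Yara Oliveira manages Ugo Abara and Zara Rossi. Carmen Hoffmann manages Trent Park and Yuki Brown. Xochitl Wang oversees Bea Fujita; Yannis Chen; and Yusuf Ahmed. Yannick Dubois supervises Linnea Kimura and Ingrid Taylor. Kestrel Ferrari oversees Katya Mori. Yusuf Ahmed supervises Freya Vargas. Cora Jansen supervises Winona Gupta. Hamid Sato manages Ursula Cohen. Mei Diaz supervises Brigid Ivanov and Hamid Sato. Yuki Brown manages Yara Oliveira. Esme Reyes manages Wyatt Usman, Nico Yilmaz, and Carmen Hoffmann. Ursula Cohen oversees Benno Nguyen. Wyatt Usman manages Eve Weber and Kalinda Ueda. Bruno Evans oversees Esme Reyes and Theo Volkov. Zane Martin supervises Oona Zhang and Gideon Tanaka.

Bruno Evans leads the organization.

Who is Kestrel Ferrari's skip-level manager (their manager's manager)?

Kestrel Ferrari reports to Gopal Garcia, and Gopal Garcia reports to Lena Novak. So Kestrel Ferrari's skip-level manager is Lena Novak.

Lena Novak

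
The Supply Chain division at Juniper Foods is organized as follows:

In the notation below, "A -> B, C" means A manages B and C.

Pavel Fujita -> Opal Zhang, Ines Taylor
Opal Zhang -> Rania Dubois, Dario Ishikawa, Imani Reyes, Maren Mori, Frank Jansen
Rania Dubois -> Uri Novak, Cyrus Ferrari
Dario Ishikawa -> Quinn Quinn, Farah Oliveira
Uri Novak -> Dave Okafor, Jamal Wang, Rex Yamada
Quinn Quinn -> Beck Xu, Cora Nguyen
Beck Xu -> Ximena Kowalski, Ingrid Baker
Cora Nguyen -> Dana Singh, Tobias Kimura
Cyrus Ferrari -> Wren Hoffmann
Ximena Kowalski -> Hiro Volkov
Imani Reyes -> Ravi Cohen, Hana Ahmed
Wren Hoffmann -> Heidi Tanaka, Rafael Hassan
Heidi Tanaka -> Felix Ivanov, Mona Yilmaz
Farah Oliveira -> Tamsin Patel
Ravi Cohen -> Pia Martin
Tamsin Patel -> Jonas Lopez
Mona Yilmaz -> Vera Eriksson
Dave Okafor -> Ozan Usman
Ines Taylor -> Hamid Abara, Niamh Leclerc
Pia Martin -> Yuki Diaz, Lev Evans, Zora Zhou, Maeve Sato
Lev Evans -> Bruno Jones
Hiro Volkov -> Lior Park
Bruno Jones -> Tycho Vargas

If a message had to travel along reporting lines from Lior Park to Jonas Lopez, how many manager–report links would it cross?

8

Lior Park is 5 levels below Dario Ishikawa, and Jonas Lopez is 3 levels below Dario Ishikawa (their lowest common manager). The shortest path runs up from Lior Park to Dario Ishikawa and back down to Jonas Lopez: 5 + 3 = 8 links.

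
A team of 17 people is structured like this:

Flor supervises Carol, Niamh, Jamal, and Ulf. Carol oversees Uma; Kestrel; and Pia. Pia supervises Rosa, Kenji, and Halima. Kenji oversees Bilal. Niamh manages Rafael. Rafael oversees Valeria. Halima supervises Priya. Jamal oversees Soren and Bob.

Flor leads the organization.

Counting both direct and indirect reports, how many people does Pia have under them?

5

Pia directly manages Kenji, Halima, Rosa. Under Kenji: Bilal (1). Under Halima: Priya (1). Rosa has no reports. So Pia's organization is 3 direct reports plus everyone under them: 2 + 2 + 1 = 5.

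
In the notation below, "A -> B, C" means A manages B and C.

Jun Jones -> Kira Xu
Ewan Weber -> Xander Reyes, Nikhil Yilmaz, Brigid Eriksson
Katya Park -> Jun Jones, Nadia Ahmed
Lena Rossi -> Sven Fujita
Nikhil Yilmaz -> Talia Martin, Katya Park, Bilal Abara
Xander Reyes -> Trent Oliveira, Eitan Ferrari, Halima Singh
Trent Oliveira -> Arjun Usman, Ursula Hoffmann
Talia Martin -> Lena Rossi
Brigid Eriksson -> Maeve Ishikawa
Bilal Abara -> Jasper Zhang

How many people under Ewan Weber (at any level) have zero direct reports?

9

The people in Ewan Weber's organization with no one reporting to them are Maeve Ishikawa, Jasper Zhang, Nadia Ahmed, Kira Xu, Sven Fujita, Halima Singh, Eitan Ferrari, Ursula Hoffmann, Arjun Usman. That is 9.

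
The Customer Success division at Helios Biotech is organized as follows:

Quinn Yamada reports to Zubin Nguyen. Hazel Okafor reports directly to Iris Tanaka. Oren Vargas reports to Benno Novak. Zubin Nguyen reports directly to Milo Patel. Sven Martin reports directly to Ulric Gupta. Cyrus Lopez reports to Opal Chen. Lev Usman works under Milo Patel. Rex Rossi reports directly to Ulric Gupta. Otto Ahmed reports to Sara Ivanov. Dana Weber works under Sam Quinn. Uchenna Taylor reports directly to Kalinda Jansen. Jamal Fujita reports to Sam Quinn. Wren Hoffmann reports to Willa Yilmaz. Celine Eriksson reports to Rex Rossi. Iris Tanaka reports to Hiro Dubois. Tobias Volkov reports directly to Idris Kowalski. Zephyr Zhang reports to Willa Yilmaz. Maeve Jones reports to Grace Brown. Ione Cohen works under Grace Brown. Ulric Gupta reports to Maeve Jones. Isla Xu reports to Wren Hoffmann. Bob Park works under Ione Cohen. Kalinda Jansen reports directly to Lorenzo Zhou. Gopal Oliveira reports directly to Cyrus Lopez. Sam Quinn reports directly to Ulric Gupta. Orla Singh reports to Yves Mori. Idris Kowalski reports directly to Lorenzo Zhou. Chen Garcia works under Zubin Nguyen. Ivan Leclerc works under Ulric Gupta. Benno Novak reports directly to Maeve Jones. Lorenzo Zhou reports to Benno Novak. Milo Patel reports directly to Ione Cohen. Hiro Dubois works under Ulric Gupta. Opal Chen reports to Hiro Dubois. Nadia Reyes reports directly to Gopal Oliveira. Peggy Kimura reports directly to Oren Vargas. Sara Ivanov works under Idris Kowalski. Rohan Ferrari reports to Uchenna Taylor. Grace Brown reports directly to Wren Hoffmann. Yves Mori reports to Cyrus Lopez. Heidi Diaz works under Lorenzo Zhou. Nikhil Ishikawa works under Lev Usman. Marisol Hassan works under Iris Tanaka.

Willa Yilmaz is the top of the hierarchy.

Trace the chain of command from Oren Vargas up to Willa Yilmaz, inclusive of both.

Oren Vargas -> Benno Novak -> Maeve Jones -> Grace Brown -> Wren Hoffmann -> Willa Yilmaz

Oren Vargas reports to Benno Novak. Benno Novak reports to Maeve Jones. Maeve Jones reports to Grace Brown. Grace Brown reports to Wren Hoffmann. Wren Hoffmann reports to Willa Yilmaz. Willa Yilmaz is at the top.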